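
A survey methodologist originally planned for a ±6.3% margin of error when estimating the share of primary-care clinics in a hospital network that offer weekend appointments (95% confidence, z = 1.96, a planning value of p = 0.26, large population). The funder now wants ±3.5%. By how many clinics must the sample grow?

417

At ±6.3%: n = 1.96² × 0.1924 / 0.063² ≈ 186.22 → 187.
At ±3.5%: n = 1.96² × 0.1924 / 0.035² ≈ 603.37 → 604.
Additional respondents: 604 − 187 = 417.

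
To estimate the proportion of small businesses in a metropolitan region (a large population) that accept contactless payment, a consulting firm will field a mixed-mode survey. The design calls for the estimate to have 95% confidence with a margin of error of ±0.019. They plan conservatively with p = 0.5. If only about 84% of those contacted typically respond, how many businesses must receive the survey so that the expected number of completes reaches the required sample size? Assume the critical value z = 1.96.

3168

Completed interviews needed: n₀ = 1.96² × 0.2500 / 0.019² ≈ 2660.39 → 2661.
At an 84% response rate, contacts needed = 2661 / 0.84 ≈ 3167.86 → 3168.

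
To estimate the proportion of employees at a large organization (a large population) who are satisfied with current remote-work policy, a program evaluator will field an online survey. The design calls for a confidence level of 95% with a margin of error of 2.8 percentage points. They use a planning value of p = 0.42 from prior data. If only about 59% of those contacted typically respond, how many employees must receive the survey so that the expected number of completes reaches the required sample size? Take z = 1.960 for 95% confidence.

2024

Completed interviews needed: n₀ = 1.960² × 0.2436 / 0.028² ≈ 1193.64 → 1194.
At a 59% response rate, contacts needed = 1194 / 0.59 ≈ 2023.73 → 2024.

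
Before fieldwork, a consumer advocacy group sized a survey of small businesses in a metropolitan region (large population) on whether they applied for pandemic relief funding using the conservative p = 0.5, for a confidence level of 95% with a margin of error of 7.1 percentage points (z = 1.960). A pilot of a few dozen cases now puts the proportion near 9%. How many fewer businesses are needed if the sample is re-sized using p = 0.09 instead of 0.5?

Conservative (p = 0.5): n = 1.960² × 0.25 / 0.071² ≈ 190.52 → 191.
Using p = 0.09: p(1−p) = 0.0819, so n = 1.960² × 0.0819 / 0.071² ≈ 62.41 → 63.
Reduction: 191 − 63 = 128.

128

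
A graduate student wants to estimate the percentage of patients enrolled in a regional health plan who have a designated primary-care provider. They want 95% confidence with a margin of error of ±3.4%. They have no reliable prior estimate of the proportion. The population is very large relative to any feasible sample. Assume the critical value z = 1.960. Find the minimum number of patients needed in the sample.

With no prior estimate, use p = 0.5, giving p(1−p) = 0.25.
n = z²·p(1−p)/E² = 1.960² × 0.2500 / 0.034² = 3.8416 × 0.2500 / 0.001156 ≈ 830.80.
Rounding up gives n = 831.

831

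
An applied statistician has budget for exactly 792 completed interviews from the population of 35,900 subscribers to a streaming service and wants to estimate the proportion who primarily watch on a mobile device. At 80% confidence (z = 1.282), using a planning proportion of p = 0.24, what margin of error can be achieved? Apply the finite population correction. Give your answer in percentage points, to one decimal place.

Finite-population factor: (N−n)/(N−1) = (35900−792)/(35900−1) = 0.9780.
SE(p̂) = √[p(1−p)/n · (N−n)/(N−1)] = √[0.1824/792 × 0.9780] = 0.01501.
E = z × SE = 1.282 × 0.01501 = 0.01924 ≈ 1.9 percentage points.

1.9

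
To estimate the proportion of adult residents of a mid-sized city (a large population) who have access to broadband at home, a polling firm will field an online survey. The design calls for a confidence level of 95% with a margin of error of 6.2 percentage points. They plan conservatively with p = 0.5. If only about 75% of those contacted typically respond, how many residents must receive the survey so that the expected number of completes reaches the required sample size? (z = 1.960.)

334

Completed interviews needed: n₀ = 1.960² × 0.2500 / 0.062² ≈ 249.84 → 250.
At a 75% response rate, contacts needed = 250 / 0.75 ≈ 333.33 → 334.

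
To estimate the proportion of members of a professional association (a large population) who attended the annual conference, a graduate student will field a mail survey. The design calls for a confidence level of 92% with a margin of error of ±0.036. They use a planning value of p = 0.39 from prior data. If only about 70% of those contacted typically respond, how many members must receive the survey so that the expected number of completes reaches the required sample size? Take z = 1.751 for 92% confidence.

805

Completed interviews needed: n₀ = 1.751² × 0.2379 / 0.036² ≈ 562.81 → 563.
At a 70% response rate, contacts needed = 563 / 0.70 ≈ 804.29 → 805.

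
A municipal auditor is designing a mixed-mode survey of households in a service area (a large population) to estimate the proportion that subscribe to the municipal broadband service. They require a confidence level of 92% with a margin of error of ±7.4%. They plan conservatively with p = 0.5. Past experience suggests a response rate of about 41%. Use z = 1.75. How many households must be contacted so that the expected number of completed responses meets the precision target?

Completed interviews needed: n₀ = 1.75² × 0.2500 / 0.074² ≈ 139.81 → 140.
At a 41% response rate, contacts needed = 140 / 0.41 ≈ 341.46 → 342.

342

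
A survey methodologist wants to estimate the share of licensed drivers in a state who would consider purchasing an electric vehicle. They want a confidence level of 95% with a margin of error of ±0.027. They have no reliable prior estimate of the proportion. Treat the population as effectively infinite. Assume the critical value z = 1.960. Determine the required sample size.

With no prior estimate, use p = 0.5, giving p(1−p) = 0.25.
n = z²·p(1−p)/E² = 1.960² × 0.2500 / 0.027² = 3.8416 × 0.2500 / 0.000729 ≈ 1317.42.
Rounding up gives n = 1318.

1318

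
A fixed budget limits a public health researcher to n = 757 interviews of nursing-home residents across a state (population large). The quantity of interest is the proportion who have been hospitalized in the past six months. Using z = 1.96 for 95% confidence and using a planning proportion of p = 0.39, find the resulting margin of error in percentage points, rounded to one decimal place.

3.5

SE(p̂) = √[p(1−p)/n] = √[0.2379/757] = 0.01773.
E = z × SE = 1.96 × 0.01773 = 0.03475, or 3.5 percentage points.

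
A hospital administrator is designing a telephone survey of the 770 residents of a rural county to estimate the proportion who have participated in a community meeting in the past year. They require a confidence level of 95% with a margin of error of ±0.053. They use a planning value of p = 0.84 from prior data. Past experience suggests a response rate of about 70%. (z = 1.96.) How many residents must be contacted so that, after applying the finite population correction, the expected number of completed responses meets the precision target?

Completed interviews needed (unadjusted): n₀ = 1.96² × 0.1344 / 0.053² ≈ 183.81 → 184.
FPC for N = 770: n = 184 / (1 + 183/770) = 184 / 1.2377 ≈ 148.67 → 149.
At a 70% response rate, contacts needed = 149 / 0.70 ≈ 212.86 → 213.

213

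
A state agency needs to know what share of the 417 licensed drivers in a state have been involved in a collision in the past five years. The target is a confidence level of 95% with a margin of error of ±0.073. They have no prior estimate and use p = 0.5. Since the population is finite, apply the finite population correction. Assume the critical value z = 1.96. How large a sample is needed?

127

Unadjusted: n₀ = 1.96² × 0.50 × 0.50 / 0.073² ≈ 180.22, so n₀ = 181.
Finite population correction with N = 417: n = n₀ / (1 + (n₀−1)/N) = 181 / (1 + 180/417) = 181 / 1.4317 ≈ 126.43.
Rounding up, n = 127.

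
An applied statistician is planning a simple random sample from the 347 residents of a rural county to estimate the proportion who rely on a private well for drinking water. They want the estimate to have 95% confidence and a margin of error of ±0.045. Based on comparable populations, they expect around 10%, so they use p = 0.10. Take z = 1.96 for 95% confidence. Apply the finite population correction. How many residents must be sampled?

115

Unadjusted: n₀ = 1.96² × 0.10 × 0.90 / 0.045² ≈ 170.74, so n₀ = 171.
Finite population correction with N = 347: n = n₀ / (1 + (n₀−1)/N) = 171 / (1 + 170/347) = 171 / 1.4899 ≈ 114.77.
Rounding up, n = 115.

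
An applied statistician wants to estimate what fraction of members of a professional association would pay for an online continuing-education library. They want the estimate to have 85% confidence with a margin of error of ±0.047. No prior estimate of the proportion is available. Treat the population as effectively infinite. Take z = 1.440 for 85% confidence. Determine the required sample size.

With no prior estimate, use p = 0.5, giving p(1−p) = 0.25.
n = z²·p(1−p)/E² = 1.440² × 0.2500 / 0.047² = 2.0736 × 0.2500 / 0.002209 ≈ 234.68.
Rounding up gives n = 235.

235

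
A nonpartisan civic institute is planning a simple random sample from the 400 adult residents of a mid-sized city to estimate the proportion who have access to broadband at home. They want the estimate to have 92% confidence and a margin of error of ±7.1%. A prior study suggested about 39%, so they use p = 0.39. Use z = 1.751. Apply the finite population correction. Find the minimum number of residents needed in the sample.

107

Unadjusted: n₀ = 1.751² × 0.39 × 0.61 / 0.071² ≈ 144.69, so n₀ = 145.
Finite population correction with N = 400: n = n₀ / (1 + (n₀−1)/N) = 145 / (1 + 144/400) = 145 / 1.3600 ≈ 106.62.
Rounding up, n = 107.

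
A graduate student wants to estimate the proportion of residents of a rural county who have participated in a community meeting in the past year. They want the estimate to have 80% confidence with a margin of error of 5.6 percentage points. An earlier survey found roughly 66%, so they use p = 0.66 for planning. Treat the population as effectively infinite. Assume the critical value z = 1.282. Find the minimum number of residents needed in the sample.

118

With p = 0.66, p(1−p) = 0.2244.
n = z²·p(1−p)/E² = 1.282² × 0.2244 / 0.056² = 1.6435 × 0.2244 / 0.003136 ≈ 117.60.
Rounding up gives n = 118.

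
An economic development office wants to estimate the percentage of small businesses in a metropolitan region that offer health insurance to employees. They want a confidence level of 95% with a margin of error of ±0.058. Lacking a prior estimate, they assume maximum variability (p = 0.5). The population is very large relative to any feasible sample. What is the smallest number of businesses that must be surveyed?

286

For 95% confidence, z = 1.960.
With p = 0.5, p(1−p) = 0.25.
n = z²·p(1−p)/E² = 1.960² × 0.2500 / 0.058² = 3.8416 × 0.2500 / 0.003364 ≈ 285.49.
Rounding up gives n = 286.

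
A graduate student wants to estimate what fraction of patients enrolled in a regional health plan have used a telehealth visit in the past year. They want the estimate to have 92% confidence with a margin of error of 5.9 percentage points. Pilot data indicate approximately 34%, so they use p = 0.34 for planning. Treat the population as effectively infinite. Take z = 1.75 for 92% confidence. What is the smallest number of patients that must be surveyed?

198

With p = 0.34, p(1−p) = 0.2244.
n = z²·p(1−p)/E² = 1.75² × 0.2244 / 0.059² = 3.0625 × 0.2244 / 0.003481 ≈ 197.42.
Rounding up gives n = 198.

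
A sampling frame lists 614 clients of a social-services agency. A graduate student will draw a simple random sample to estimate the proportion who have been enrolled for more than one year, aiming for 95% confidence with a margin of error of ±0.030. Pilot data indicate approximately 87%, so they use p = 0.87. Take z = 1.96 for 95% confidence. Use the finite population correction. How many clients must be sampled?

271

Unadjusted: n₀ = 1.96² × 0.87 × 0.13 / 0.030² ≈ 482.76, so n₀ = 483.
Finite population correction with N = 614: n = n₀ / (1 + (n₀−1)/N) = 483 / (1 + 482/614) = 483 / 1.7850 ≈ 270.59.
Rounding up, n = 271.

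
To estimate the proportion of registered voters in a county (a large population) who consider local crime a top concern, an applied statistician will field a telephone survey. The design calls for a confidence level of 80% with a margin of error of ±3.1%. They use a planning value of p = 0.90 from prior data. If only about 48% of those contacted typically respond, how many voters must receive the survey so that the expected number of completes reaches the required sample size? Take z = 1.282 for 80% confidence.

321

Completed interviews needed: n₀ = 1.282² × 0.0900 / 0.031² ≈ 153.92 → 154.
At a 48% response rate, contacts needed = 154 / 0.48 ≈ 320.83 → 321.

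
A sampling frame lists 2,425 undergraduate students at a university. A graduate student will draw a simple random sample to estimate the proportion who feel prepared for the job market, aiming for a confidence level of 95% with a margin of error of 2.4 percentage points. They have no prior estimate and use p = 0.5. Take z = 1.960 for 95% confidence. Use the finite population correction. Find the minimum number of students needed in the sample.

Unadjusted: n₀ = 1.960² × 0.50 × 0.50 / 0.024² ≈ 1667.36, so n₀ = 1668.
Finite population correction with N = 2,425: n = n₀ / (1 + (n₀−1)/N) = 1668 / (1 + 1667/2425) = 1668 / 1.6874 ≈ 988.49.
Rounding up, n = 989.

989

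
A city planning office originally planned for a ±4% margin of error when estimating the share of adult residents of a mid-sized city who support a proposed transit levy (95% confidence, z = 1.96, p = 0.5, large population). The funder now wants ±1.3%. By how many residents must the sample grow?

5082

At ±4%: n = 1.96² × 0.2500 / 0.040² ≈ 600.25 → 601.
At ±1.3%: n = 1.96² × 0.2500 / 0.013² ≈ 5682.84 → 5683.
Additional respondents: 5683 − 601 = 5082.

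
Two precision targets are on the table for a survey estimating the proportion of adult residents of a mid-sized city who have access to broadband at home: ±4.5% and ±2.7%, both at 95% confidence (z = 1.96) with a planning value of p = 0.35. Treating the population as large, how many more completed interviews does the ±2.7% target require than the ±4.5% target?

At ±4.5%: n = 1.96² × 0.2275 / 0.045² ≈ 431.59 → 432.
At ±2.7%: n = 1.96² × 0.2275 / 0.027² ≈ 1198.85 → 1199.
Additional respondents: 1199 − 432 = 767.

767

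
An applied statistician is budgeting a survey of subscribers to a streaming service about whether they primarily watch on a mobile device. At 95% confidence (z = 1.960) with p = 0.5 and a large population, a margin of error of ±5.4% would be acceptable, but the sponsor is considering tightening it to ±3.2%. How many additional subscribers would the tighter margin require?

608

At ±5.4%: n = 1.960² × 0.2500 / 0.054² ≈ 329.36 → 330.
At ±3.2%: n = 1.960² × 0.2500 / 0.032² ≈ 937.89 → 938.
Additional respondents: 938 − 330 = 608.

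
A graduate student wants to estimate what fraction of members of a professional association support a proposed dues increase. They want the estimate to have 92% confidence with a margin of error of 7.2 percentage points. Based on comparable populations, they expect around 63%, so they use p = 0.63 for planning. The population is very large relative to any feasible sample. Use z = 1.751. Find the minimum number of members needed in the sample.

With p = 0.63, p(1−p) = 0.2331.
n = z²·p(1−p)/E² = 1.751² × 0.2331 / 0.072² = 3.0660 × 0.2331 / 0.005184 ≈ 137.86.
Rounding up gives n = 138.

138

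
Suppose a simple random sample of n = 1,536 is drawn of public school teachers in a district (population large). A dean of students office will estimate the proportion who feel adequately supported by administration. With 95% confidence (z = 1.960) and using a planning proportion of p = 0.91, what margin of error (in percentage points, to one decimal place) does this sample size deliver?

1.4

SE(p̂) = √[p(1−p)/n] = √[0.0819/1536] = 0.00730.
E = z × SE = 1.960 × 0.00730 = 0.01431, or 1.4 percentage points.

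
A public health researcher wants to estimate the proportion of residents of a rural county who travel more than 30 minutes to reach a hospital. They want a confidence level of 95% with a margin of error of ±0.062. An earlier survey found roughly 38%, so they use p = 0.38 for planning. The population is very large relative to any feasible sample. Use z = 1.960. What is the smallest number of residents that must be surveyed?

236

With p = 0.38, p(1−p) = 0.2356.
n = z²·p(1−p)/E² = 1.960² × 0.2356 / 0.062² = 3.8416 × 0.2356 / 0.003844 ≈ 235.45.
Rounding up gives n = 236.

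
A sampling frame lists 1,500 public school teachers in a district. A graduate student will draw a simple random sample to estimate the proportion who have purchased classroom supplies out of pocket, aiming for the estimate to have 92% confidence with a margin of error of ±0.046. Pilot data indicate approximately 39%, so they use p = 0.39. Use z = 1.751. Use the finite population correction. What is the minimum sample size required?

Unadjusted: n₀ = 1.751² × 0.39 × 0.61 / 0.046² ≈ 344.71, so n₀ = 345.
Finite population correction with N = 1,500: n = n₀ / (1 + (n₀−1)/N) = 345 / (1 + 344/1500) = 345 / 1.2293 ≈ 280.64.
Rounding up, n = 281.

281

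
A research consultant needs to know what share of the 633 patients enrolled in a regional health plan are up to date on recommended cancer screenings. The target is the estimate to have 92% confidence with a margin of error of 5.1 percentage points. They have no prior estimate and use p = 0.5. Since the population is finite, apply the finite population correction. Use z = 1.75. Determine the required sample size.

202

Unadjusted: n₀ = 1.75² × 0.50 × 0.50 / 0.051² ≈ 294.36, so n₀ = 295.
Finite population correction with N = 633: n = n₀ / (1 + (n₀−1)/N) = 295 / (1 + 294/633) = 295 / 1.4645 ≈ 201.44.
Rounding up, n = 202.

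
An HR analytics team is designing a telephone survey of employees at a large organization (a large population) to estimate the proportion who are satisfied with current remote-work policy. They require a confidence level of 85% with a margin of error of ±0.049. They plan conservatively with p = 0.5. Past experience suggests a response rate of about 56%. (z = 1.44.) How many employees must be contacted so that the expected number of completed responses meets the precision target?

Completed interviews needed: n₀ = 1.44² × 0.2500 / 0.049² ≈ 215.91 → 216.
At a 56% response rate, contacts needed = 216 / 0.56 ≈ 385.71 → 386.

386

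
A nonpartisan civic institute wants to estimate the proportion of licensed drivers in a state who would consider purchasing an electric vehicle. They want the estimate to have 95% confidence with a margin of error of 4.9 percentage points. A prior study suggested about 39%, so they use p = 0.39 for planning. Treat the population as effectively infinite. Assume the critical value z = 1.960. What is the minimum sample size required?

381

With p = 0.39, p(1−p) = 0.2379.
n = z²·p(1−p)/E² = 1.960² × 0.2379 / 0.049² = 3.8416 × 0.2379 / 0.002401 ≈ 380.64.
Rounding up gives n = 381.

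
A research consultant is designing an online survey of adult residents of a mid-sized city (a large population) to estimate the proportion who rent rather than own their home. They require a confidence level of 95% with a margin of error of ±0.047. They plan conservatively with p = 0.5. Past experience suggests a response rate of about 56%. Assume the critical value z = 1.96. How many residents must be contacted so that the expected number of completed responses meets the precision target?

Completed interviews needed: n₀ = 1.96² × 0.2500 / 0.047² ≈ 434.77 → 435.
At a 56% response rate, contacts needed = 435 / 0.56 ≈ 776.79 → 777.

777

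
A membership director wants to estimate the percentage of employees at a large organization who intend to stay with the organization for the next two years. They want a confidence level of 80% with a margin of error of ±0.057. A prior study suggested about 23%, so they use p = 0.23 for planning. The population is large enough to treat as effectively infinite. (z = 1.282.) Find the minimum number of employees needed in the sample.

With p = 0.23, p(1−p) = 0.1771.
n = z²·p(1−p)/E² = 1.282² × 0.1771 / 0.057² = 1.6435 × 0.1771 / 0.003249 ≈ 89.59.
Rounding up gives n = 90.

90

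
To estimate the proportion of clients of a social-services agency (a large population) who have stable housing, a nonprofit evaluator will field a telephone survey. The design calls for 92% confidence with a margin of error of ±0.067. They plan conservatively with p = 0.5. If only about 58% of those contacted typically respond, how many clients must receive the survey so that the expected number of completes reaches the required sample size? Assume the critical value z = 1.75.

295

Completed interviews needed: n₀ = 1.75² × 0.2500 / 0.067² ≈ 170.56 → 171.
At a 58% response rate, contacts needed = 171 / 0.58 ≈ 294.83 → 295.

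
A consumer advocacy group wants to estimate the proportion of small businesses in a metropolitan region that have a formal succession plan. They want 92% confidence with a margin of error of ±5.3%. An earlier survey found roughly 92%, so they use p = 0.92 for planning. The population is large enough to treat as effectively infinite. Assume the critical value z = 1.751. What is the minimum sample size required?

81

With p = 0.92, p(1−p) = 0.0736.
n = z²·p(1−p)/E² = 1.751² × 0.0736 / 0.053² = 3.0660 × 0.0736 / 0.002809 ≈ 80.33.
Rounding up gives n = 81.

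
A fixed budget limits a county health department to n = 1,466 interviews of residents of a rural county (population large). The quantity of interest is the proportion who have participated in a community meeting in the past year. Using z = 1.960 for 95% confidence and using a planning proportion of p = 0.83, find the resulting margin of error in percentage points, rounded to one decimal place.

SE(p̂) = √[p(1−p)/n] = √[0.1411/1466] = 0.00981.
E = z × SE = 1.960 × 0.00981 = 0.01923, or 1.9 percentage points.

1.9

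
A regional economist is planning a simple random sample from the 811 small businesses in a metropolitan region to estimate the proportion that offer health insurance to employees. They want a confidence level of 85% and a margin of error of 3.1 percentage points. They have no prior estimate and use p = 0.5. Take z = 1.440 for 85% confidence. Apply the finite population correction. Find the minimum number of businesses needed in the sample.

325

Unadjusted: n₀ = 1.440² × 0.50 × 0.50 / 0.031² ≈ 539.44, so n₀ = 540.
Finite population correction with N = 811: n = n₀ / (1 + (n₀−1)/N) = 540 / (1 + 539/811) = 540 / 1.6646 ≈ 324.40.
Rounding up, n = 325.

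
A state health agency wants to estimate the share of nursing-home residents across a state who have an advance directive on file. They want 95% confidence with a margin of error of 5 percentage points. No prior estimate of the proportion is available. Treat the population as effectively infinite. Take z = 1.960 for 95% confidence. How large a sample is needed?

With no prior estimate, use p = 0.5, giving p(1−p) = 0.25.
n = z²·p(1−p)/E² = 1.960² × 0.2500 / 0.050² = 3.8416 × 0.2500 / 0.002500 ≈ 384.16.
Rounding up gives n = 385.

385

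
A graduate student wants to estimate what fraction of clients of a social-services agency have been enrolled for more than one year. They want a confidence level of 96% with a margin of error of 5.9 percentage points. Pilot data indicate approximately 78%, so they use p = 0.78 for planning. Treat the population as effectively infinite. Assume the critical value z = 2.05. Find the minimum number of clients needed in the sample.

With p = 0.78, p(1−p) = 0.1716.
n = z²·p(1−p)/E² = 2.05² × 0.1716 / 0.059² = 4.2025 × 0.1716 / 0.003481 ≈ 207.17.
Rounding up gives n = 208.

208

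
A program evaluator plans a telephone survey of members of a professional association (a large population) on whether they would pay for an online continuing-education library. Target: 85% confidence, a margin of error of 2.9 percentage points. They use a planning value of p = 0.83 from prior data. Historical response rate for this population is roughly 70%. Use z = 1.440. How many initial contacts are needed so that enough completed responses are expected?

498

Completed interviews needed: n₀ = 1.440² × 0.1411 / 0.029² ≈ 347.90 → 348.
At a 70% response rate, contacts needed = 348 / 0.70 ≈ 497.14 → 498.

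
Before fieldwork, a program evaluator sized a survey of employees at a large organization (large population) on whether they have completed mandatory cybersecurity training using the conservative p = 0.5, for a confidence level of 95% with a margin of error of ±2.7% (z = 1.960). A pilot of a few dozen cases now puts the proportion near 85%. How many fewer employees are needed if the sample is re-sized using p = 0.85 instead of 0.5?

Conservative (p = 0.5): n = 1.960² × 0.25 / 0.027² ≈ 1317.42 → 1318.
Using p = 0.85: p(1−p) = 0.1275, so n = 1.960² × 0.1275 / 0.027² ≈ 671.88 → 672.
Reduction: 1318 − 672 = 646.

646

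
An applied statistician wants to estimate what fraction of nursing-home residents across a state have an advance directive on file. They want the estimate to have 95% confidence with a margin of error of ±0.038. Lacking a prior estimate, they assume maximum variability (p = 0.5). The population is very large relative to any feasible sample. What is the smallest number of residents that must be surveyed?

For 95% confidence, z = 1.96.
With p = 0.5, p(1−p) = 0.25.
n = z²·p(1−p)/E² = 1.96² × 0.2500 / 0.038² = 3.8416 × 0.2500 / 0.001444 ≈ 665.10.
Rounding up gives n = 666.

666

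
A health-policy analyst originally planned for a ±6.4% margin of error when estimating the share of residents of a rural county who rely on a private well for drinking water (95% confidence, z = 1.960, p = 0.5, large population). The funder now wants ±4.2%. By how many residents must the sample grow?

At ±6.4%: n = 1.960² × 0.2500 / 0.064² ≈ 234.47 → 235.
At ±4.2%: n = 1.960² × 0.2500 / 0.042² ≈ 544.44 → 545.
Additional respondents: 545 − 235 = 310.

310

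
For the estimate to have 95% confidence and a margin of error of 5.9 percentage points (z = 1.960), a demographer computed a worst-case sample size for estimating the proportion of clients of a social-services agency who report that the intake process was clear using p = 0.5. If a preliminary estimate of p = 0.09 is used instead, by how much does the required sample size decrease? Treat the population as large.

185

Conservative (p = 0.5): n = 1.960² × 0.25 / 0.059² ≈ 275.90 → 276.
Using p = 0.09: p(1−p) = 0.0819, so n = 1.960² × 0.0819 / 0.059² ≈ 90.38 → 91.
Reduction: 276 − 91 = 185.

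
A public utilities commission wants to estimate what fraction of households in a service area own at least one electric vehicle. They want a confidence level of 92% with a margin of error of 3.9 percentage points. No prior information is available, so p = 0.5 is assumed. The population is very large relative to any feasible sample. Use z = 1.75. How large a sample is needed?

504

With p = 0.5, p(1−p) = 0.25.
n = z²·p(1−p)/E² = 1.75² × 0.2500 / 0.039² = 3.0625 × 0.2500 / 0.001521 ≈ 503.37.
Rounding up gives n = 504.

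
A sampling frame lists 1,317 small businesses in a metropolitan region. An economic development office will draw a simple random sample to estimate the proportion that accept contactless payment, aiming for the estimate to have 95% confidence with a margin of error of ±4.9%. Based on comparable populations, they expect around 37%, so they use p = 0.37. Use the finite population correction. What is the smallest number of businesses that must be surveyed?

291

For 95% confidence, z = 1.96.
Unadjusted: n₀ = 1.96² × 0.37 × 0.63 / 0.049² ≈ 372.96, so n₀ = 373.
Finite population correction with N = 1,317: n = n₀ / (1 + (n₀−1)/N) = 373 / (1 + 372/1317) = 373 / 1.2825 ≈ 290.85.
Rounding up, n = 291.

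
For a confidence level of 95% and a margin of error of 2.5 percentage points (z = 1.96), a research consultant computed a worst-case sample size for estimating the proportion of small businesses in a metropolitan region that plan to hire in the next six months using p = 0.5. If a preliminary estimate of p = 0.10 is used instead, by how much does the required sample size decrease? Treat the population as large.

983

Conservative (p = 0.5): n = 1.96² × 0.25 / 0.025² ≈ 1536.64 → 1537.
Using p = 0.10: p(1−p) = 0.0900, so n = 1.96² × 0.0900 / 0.025² ≈ 553.19 → 554.
Reduction: 1537 − 554 = 983.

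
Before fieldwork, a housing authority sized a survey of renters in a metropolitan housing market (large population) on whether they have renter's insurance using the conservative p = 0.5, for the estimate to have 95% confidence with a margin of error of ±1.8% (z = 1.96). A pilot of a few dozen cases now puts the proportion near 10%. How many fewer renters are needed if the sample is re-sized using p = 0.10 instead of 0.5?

1897

Conservative (p = 0.5): n = 1.96² × 0.25 / 0.018² ≈ 2964.20 → 2965.
Using p = 0.10: p(1−p) = 0.0900, so n = 1.96² × 0.0900 / 0.018² ≈ 1067.11 → 1068.
Reduction: 2965 − 1068 = 1897.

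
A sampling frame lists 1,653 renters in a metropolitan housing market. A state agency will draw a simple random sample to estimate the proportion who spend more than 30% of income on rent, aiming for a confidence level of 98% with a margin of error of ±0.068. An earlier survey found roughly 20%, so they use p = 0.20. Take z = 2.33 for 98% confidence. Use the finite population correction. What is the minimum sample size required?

Unadjusted: n₀ = 2.33² × 0.20 × 0.80 / 0.068² ≈ 187.85, so n₀ = 188.
Finite population correction with N = 1,653: n = n₀ / (1 + (n₀−1)/N) = 188 / (1 + 187/1653) = 188 / 1.1131 ≈ 168.89.
Rounding up, n = 169.

169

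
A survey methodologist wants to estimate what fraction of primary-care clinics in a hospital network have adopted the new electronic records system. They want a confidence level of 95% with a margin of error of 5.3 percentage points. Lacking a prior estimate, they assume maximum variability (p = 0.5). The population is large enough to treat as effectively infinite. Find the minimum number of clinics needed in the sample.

342

For 95% confidence, z = 1.96.
With p = 0.5, p(1−p) = 0.25.
n = z²·p(1−p)/E² = 1.96² × 0.2500 / 0.053² = 3.8416 × 0.2500 / 0.002809 ≈ 341.90.
Rounding up gives n = 342.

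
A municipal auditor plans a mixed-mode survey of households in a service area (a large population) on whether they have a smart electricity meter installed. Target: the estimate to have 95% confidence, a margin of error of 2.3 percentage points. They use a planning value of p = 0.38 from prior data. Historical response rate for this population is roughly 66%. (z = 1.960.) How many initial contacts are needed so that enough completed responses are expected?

Completed interviews needed: n₀ = 1.960² × 0.2356 / 0.023² ≈ 1710.93 → 1711.
At a 66% response rate, contacts needed = 1711 / 0.66 ≈ 2592.42 → 2593.

2593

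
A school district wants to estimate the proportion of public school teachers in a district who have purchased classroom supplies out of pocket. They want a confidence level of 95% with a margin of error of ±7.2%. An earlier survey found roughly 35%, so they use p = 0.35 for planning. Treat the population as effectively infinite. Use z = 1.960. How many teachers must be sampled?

169

With p = 0.35, p(1−p) = 0.2275.
n = z²·p(1−p)/E² = 1.960² × 0.2275 / 0.072² = 3.8416 × 0.2275 / 0.005184 ≈ 168.59.
Rounding up gives n = 169.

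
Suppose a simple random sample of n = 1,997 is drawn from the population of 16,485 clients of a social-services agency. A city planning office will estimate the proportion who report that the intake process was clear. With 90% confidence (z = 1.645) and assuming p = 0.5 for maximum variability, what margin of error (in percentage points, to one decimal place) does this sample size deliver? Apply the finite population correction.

1.7

Finite-population factor: (N−n)/(N−1) = (16485−1997)/(16485−1) = 0.8789.
SE(p̂) = √[p(1−p)/n · (N−n)/(N−1)] = √[0.2500/1997 × 0.8789] = 0.01049.
E = z × SE = 1.645 × 0.01049 = 0.01726 ≈ 1.7 percentage points.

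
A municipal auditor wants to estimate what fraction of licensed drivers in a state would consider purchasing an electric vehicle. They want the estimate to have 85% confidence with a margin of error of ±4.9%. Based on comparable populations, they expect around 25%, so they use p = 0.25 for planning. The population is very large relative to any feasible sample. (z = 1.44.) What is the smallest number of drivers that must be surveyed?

162

With p = 0.25, p(1−p) = 0.1875.
n = z²·p(1−p)/E² = 1.44² × 0.1875 / 0.049² = 2.0736 × 0.1875 / 0.002401 ≈ 161.93.
Rounding up gives n = 162.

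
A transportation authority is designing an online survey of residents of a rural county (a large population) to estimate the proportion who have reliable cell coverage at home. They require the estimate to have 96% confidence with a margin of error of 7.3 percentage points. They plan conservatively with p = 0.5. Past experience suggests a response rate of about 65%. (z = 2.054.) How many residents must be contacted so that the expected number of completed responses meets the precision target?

Completed interviews needed: n₀ = 2.054² × 0.2500 / 0.073² ≈ 197.92 → 198.
At a 65% response rate, contacts needed = 198 / 0.65 ≈ 304.62 → 305.

305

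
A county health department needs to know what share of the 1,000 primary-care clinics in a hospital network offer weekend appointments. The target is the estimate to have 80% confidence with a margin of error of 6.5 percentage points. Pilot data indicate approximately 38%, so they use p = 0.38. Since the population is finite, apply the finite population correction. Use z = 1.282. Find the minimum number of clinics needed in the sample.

Unadjusted: n₀ = 1.282² × 0.38 × 0.62 / 0.065² ≈ 91.65, so n₀ = 92.
Finite population correction with N = 1,000: n = n₀ / (1 + (n₀−1)/N) = 92 / (1 + 91/1000) = 92 / 1.0910 ≈ 84.33.
Rounding up, n = 85.

85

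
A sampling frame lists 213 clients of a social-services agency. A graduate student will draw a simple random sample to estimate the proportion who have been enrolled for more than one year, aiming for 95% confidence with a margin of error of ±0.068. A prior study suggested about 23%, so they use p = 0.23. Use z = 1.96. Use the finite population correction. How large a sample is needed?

Unadjusted: n₀ = 1.96² × 0.23 × 0.77 / 0.068² ≈ 147.13, so n₀ = 148.
Finite population correction with N = 213: n = n₀ / (1 + (n₀−1)/N) = 148 / (1 + 147/213) = 148 / 1.6901 ≈ 87.57.
Rounding up, n = 88.

88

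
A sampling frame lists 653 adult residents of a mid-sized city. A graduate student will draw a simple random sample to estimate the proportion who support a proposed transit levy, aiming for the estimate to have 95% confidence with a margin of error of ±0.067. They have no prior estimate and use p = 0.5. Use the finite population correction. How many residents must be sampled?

162

For 95% confidence, z = 1.96.
Unadjusted: n₀ = 1.96² × 0.50 × 0.50 / 0.067² ≈ 213.95, so n₀ = 214.
Finite population correction with N = 653: n = n₀ / (1 + (n₀−1)/N) = 214 / (1 + 213/653) = 214 / 1.3262 ≈ 161.36.
Rounding up, n = 162.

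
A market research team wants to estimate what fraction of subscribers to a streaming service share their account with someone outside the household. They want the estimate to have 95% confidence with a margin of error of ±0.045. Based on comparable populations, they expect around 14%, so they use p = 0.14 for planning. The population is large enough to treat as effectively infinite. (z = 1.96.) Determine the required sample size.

229

With p = 0.14, p(1−p) = 0.1204.
n = z²·p(1−p)/E² = 1.96² × 0.1204 / 0.045² = 3.8416 × 0.1204 / 0.002025 ≈ 228.41.
Rounding up gives n = 229.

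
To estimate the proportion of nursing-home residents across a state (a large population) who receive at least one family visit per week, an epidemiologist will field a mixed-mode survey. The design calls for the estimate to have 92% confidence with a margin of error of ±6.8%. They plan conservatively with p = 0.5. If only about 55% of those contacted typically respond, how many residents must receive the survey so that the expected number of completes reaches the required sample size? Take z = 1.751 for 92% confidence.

302

Completed interviews needed: n₀ = 1.751² × 0.2500 / 0.068² ≈ 165.77 → 166.
At a 55% response rate, contacts needed = 166 / 0.55 ≈ 301.82 → 302.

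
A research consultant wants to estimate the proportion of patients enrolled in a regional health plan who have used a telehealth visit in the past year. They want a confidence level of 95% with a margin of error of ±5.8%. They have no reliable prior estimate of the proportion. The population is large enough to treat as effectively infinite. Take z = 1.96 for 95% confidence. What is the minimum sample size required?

286

With no prior estimate, use p = 0.5, giving p(1−p) = 0.25.
n = z²·p(1−p)/E² = 1.96² × 0.2500 / 0.058² = 3.8416 × 0.2500 / 0.003364 ≈ 285.49.
Rounding up gives n = 286.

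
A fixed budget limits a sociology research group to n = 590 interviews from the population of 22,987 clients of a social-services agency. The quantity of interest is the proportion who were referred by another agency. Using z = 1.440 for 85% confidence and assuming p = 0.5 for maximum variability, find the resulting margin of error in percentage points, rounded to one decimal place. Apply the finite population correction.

2.9

Finite-population factor: (N−n)/(N−1) = (22987−590)/(22987−1) = 0.9744.
SE(p̂) = √[p(1−p)/n · (N−n)/(N−1)] = √[0.2500/590 × 0.9744] = 0.02032.
E = z × SE = 1.440 × 0.02032 = 0.02926 ≈ 2.9 percentage points.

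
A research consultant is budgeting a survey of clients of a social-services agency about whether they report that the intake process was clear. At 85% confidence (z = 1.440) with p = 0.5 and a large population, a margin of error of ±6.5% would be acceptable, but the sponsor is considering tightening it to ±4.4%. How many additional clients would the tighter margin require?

At ±6.5%: n = 1.440² × 0.2500 / 0.065² ≈ 122.70 → 123.
At ±4.4%: n = 1.440² × 0.2500 / 0.044² ≈ 267.77 → 268.
Additional respondents: 268 − 123 = 145.

145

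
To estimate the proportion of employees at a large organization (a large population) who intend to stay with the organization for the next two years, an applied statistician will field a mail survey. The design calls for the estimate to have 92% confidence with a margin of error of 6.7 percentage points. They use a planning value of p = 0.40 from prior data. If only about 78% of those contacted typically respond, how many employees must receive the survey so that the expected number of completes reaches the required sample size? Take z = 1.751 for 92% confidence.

211

Completed interviews needed: n₀ = 1.751² × 0.2400 / 0.067² ≈ 163.92 → 164.
At a 78% response rate, contacts needed = 164 / 0.78 ≈ 210.26 → 211.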